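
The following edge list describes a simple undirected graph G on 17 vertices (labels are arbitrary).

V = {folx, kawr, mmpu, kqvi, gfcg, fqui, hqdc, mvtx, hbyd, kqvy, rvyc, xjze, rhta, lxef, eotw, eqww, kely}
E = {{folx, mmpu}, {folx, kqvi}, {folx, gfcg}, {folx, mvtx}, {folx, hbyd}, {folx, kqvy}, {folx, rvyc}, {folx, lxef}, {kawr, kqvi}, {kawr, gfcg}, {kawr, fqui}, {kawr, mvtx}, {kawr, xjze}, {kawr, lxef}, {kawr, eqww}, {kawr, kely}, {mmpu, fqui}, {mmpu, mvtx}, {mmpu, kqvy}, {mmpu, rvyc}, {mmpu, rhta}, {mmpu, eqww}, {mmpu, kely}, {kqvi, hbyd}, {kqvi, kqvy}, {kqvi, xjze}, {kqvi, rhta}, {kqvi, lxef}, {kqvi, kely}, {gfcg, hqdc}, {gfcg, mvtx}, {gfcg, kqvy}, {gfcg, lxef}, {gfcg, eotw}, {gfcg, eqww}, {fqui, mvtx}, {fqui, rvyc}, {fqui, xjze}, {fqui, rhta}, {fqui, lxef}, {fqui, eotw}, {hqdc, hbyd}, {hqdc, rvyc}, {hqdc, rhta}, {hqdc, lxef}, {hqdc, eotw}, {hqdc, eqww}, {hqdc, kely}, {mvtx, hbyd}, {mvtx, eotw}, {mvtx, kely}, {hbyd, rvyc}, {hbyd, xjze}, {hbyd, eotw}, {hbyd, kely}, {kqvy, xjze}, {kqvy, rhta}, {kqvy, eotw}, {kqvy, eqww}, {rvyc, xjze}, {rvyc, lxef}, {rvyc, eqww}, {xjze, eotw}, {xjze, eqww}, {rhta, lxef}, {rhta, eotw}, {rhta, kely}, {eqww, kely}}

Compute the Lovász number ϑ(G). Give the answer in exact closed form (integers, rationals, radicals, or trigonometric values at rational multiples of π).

N(eqww) = {kawr, mmpu, gfcg, hqdc, kqvy, rvyc, xjze, kely}, |N(eqww)| = 8.
N(fqui) = {kawr, mmpu, mvtx, rvyc, xjze, rhta, lxef, eotw}, |N(fqui)| = 8.
Vertex rhta has 8 neighbors: mmpu, kqvi, fqui, hqdc, kqvy, lxef, eotw, kely.
N(kely) = {kawr, mmpu, kqvi, hqdc, mvtx, hbyd, rhta, eqww}, |N(kely)| = 8.
Every vertex has degree 8 (N=17); strongly regular (17,8,3,4).
spec(A) ≈ [8.0, 1.562, -2.562] (distinct, 3 d.p.).
Lovász (edge-transitive): ϑ = −17·(-sqrt(17)/2 - 1/2)/((8)−(-sqrt(17)/2 - 1/2)) = sqrt(17).
≈ 4.1231056 (to 7 d.p.).

sqrt(17)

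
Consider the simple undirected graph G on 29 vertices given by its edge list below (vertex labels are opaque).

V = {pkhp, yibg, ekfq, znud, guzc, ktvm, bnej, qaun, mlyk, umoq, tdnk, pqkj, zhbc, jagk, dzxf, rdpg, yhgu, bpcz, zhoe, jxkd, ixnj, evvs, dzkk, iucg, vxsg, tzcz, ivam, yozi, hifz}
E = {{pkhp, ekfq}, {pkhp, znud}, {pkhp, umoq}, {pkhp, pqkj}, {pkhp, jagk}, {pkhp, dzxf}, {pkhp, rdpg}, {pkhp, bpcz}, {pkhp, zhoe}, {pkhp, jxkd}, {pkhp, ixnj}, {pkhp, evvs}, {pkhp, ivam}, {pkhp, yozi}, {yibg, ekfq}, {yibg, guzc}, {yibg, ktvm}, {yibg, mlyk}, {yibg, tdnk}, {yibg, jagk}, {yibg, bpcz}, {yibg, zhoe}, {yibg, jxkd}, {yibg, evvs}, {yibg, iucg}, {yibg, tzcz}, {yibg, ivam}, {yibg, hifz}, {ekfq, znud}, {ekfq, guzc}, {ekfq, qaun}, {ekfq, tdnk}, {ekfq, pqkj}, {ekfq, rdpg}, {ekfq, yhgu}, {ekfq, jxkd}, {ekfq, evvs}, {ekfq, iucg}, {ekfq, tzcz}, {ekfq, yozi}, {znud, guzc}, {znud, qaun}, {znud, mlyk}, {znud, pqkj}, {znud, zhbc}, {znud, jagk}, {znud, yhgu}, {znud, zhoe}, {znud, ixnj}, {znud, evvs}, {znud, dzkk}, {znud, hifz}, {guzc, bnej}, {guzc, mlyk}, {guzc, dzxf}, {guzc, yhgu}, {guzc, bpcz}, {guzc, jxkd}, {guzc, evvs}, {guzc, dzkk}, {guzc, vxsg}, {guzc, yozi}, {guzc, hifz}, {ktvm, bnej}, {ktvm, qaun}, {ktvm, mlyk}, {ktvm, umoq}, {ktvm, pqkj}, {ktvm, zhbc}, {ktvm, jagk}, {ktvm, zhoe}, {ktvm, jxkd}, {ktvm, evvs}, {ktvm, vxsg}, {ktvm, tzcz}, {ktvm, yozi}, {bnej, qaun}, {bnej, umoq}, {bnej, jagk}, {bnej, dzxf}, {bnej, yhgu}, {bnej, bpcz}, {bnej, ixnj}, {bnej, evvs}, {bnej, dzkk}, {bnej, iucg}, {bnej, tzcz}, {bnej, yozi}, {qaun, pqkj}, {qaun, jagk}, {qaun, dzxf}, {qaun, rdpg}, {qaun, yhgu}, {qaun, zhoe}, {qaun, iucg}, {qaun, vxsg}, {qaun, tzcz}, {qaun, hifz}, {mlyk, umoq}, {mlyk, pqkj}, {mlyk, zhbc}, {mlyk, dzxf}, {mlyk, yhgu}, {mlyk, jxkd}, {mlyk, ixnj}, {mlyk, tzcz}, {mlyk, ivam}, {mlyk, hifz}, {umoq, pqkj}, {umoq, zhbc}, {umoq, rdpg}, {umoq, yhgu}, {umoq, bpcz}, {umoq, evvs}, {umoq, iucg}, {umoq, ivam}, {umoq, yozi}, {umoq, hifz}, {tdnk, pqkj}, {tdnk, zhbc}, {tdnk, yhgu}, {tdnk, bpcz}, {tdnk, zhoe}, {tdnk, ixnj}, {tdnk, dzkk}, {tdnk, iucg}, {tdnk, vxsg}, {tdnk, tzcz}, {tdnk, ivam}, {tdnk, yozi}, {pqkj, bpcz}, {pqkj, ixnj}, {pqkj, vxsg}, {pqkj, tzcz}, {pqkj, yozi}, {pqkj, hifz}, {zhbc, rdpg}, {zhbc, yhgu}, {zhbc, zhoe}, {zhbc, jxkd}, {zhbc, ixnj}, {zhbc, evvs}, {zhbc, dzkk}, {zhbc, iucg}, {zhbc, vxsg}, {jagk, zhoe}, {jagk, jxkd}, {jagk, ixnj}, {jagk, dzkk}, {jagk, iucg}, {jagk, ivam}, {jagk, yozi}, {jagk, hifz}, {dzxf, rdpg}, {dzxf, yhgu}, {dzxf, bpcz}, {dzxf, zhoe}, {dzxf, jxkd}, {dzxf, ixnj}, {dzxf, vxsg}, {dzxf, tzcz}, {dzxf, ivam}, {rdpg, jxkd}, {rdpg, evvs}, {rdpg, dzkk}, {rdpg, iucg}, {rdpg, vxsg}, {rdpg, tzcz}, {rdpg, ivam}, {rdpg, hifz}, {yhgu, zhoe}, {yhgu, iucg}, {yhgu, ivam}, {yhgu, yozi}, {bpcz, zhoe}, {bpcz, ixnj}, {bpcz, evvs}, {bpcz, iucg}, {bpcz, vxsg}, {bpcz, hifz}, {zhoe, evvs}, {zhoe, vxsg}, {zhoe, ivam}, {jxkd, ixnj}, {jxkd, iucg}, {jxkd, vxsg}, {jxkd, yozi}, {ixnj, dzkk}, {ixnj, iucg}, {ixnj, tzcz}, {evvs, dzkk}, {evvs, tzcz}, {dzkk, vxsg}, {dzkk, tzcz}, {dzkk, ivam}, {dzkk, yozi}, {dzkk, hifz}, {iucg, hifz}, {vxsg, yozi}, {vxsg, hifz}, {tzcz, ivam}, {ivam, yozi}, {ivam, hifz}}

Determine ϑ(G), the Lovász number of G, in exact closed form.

sqrt(29)

N(ekfq) = {pkhp, yibg, znud, guzc, qaun, tdnk, pqkj, rdpg, yhgu, jxkd, evvs, iucg, tzcz, yozi}, |N(ekfq)| = 14.
deg(bnej) = 14; N(bnej) = {guzc, ktvm, qaun, umoq, jagk, dzxf, yhgu, bpcz, ixnj, evvs, dzkk, iucg, tzcz, yozi}.
deg(yhgu) = 14; N(yhgu) = {ekfq, znud, guzc, bnej, qaun, mlyk, umoq, tdnk, zhbc, dzxf, zhoe, iucg, ivam, yozi}.
Vertex evvs has 14 neighbors: pkhp, yibg, ekfq, znud, guzc, ktvm, bnej, umoq, zhbc, rdpg, bpcz, zhoe, dzkk, tzcz.
Every vertex has degree 14 (N=29); SR(29,14,6,7) — a Paley graph.
spec(A) ≈ [14.0, 2.192582, -3.192582] (distinct, 6 d.p.).
ϑ = −N·λ_min/(λ_max−λ_min) = −29·(-sqrt(29)/2 - 1/2)/(14−(-sqrt(29)/2 - 1/2)) = sqrt(29).
= 5.3851648… (decimal).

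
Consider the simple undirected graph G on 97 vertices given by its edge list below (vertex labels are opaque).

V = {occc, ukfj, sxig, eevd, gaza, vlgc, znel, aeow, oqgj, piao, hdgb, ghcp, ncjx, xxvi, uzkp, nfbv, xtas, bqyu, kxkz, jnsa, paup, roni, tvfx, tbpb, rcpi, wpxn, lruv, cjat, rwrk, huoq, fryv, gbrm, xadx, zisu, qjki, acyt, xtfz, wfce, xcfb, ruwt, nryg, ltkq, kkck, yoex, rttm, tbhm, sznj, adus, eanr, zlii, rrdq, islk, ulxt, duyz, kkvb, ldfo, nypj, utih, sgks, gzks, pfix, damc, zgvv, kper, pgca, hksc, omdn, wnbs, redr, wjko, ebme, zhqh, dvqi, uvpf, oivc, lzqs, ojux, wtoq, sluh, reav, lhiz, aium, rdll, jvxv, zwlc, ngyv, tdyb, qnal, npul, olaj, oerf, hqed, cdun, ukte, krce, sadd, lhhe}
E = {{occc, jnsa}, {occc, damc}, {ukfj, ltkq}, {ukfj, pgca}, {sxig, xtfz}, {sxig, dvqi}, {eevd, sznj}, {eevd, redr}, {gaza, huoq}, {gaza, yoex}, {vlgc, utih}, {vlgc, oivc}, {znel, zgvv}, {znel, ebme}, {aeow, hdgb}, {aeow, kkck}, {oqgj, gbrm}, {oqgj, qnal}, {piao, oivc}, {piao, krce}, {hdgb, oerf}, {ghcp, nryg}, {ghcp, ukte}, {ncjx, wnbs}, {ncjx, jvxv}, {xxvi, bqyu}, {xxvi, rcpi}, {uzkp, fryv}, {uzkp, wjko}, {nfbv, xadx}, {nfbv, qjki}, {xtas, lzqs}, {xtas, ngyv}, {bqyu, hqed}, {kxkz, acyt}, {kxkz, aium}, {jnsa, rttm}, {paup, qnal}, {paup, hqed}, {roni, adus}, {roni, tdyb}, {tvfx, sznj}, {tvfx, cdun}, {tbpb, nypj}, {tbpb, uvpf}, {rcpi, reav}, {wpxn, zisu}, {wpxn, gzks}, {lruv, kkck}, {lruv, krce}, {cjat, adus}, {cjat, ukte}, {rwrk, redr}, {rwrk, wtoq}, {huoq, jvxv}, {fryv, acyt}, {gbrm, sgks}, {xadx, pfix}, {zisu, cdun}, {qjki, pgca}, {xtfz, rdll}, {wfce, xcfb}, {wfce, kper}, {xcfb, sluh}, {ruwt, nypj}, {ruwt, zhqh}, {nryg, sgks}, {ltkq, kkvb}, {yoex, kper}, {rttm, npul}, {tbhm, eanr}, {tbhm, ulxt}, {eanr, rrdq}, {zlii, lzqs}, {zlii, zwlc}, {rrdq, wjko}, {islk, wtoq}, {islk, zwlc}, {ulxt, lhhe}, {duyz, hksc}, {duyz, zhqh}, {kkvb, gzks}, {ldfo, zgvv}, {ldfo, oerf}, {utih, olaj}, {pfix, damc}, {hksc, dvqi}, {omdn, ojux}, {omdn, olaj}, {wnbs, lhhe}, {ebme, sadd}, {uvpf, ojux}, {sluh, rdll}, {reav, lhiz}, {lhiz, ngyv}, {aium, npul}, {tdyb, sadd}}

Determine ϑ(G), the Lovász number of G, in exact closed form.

deg(adus) = 2; N(adus) = {roni, cjat}.
deg(hdgb) = 2; N(hdgb) = {aeow, oerf}.
Vertex zisu has 2 neighbors: wpxn, cdun.
N(tdyb) = {roni, sadd}, |N(tdyb)| = 2.
deg(v) = 2 for all v (|V|=97); connected 2-regular on 97 ⇒ C_{97}.
Distinct eigenvalues (to 4 d.p.): [2.0, 1.9958, 1.9832, 1.9624, 1.9332, 1.896, 1.8508, 1.7979, 1.7374, 1.6697, 1.5949, 1.5134, 1.4256, 1.3318, 1.2325, 1.1279, 1.0186, 0.9051, 0.7878, 0.6671, 0.5437, 0.4179, 0.2905, 0.1618, 0.0324, -0.0971, -0.2262, -0.3544, -0.481, -0.6057, -0.7278, -0.8469, -0.9624, -1.0738, -1.1808, -1.2828, -1.3794, -1.4703, -1.555, -1.6331, -1.7044, -1.7686, -1.8253, -1.8744, -1.9156, -1.9488, -1.9738, -1.9906, -1.999].
Lovász (edge-transitive): ϑ = −97·(-2*cos(pi/97))/((2)−(-2*cos(pi/97))) = 97*cos(pi/97)/(cos(pi/97) + 1).
ϑ(G) ≈ 48.48728.
α=48, χ(Ḡ)=49; ϑ=97*cos(pi/97)/(cos(pi/97) + 1) lies between (both strict).

97*cos(pi/97)/(cos(pi/97) + 1)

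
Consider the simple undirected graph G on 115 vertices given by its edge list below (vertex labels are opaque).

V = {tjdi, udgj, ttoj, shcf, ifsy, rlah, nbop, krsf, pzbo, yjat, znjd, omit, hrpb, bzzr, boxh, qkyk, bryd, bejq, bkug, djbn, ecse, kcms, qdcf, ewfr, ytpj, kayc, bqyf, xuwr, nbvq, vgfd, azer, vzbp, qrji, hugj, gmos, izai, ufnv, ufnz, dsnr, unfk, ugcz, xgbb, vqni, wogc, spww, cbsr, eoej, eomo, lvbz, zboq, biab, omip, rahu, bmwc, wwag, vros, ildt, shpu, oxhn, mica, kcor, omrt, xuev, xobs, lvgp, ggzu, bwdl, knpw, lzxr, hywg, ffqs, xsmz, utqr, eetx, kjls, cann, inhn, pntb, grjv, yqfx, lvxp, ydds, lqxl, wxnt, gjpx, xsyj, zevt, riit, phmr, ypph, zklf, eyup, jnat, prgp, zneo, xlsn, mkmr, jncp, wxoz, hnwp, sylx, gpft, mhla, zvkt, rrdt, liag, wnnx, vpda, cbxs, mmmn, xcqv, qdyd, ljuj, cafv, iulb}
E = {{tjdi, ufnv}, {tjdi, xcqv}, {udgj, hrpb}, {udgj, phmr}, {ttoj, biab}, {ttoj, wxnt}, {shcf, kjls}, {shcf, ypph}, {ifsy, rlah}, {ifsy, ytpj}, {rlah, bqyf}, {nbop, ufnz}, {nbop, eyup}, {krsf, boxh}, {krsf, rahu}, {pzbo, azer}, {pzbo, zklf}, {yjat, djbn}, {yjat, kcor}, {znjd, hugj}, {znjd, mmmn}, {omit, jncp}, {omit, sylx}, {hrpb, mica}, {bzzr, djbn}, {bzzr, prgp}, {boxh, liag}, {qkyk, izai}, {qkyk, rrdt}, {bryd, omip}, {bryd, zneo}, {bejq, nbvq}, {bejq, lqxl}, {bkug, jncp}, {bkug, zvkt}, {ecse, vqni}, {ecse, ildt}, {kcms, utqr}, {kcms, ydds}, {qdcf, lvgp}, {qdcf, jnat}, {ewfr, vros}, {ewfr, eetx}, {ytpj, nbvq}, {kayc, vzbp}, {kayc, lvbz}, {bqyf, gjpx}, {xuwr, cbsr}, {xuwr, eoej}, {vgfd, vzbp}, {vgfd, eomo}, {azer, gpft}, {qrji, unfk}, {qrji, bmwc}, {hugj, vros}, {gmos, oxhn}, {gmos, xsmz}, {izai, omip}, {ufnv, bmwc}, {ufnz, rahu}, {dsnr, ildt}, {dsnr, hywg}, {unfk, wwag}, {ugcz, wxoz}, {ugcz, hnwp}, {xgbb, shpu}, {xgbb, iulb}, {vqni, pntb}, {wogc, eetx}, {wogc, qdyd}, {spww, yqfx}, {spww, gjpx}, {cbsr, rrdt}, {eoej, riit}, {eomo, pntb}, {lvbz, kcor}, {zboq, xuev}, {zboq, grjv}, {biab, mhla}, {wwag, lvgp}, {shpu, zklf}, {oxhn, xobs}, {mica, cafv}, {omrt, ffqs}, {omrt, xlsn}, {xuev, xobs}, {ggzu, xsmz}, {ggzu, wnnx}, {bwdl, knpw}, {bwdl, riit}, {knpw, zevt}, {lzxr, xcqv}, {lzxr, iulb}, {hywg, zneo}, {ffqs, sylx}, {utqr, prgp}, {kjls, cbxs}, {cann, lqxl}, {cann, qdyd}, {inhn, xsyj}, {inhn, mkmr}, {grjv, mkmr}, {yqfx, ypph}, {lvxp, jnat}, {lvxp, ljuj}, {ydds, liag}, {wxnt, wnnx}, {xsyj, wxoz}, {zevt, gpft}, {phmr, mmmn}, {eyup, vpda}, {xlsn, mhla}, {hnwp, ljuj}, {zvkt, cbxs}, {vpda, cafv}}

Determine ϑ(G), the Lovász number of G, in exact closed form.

115*cos(pi/115)/(cos(pi/115) + 1)

Vertex spww has 2 neighbors: yqfx, gjpx.
deg(ffqs) = 2; N(ffqs) = {omrt, sylx}.
Vertex mica has 2 neighbors: hrpb, cafv.
deg(ewfr) = 2; N(ewfr) = {vros, eetx}.
Every vertex has degree 2 (N=115); this is C_{115}, the 115-cycle.
Distinct eigenvalues (to 3 d.p.): [2.0, 1.997, 1.988, 1.973, 1.952, 1.926, 1.893, 1.856, 1.812, 1.763, 1.709, 1.65, 1.585, 1.516, 1.443, 1.365, 1.283, 1.198, 1.108, 1.016, 0.92, 0.822, 0.721, 0.618, 0.513, 0.407, 0.299, 0.191, 0.082, -0.027, -0.136, -0.245, -0.353, -0.46, -0.566, -0.67, -0.772, -0.871, -0.968, -1.062, -1.153, -1.241, -1.325, -1.405, -1.48, -1.551, -1.618, -1.68, -1.737, -1.788, -1.834, -1.875, -1.91, -1.94, -1.964, -1.981, -1.993, -1.999].
−115·(-2*cos(pi/115)) / ((2)−(-2*cos(pi/115))) = 115*cos(pi/115)/(cos(pi/115) + 1) = ϑ(G).
≈ 57.4892708 (to 7 d.p.).
Lovász sandwich 57 ≤ 115*cos(pi/115)/(cos(pi/115) + 1) ≤ 58: both strict.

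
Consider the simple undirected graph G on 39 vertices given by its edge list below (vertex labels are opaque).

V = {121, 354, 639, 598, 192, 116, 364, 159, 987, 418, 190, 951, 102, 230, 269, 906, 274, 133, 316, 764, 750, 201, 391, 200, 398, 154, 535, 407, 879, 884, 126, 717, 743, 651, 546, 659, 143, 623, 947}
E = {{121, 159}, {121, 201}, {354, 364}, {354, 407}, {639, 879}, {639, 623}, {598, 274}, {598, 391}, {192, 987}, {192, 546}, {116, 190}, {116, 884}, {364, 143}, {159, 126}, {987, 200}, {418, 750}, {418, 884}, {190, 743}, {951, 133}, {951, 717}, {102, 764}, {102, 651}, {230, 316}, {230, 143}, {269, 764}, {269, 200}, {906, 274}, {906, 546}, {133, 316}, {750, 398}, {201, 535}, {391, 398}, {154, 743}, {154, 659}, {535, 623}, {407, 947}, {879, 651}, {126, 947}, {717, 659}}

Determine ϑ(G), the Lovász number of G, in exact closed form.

deg(987) = 2; N(987) = {192, 200}.
deg(947) = 2; N(947) = {407, 126}.
deg(535) = 2; N(535) = {201, 623}.
Vertex 743 has 2 neighbors: 190, 154.
Every vertex has degree 2 (N=39); this is C_{39}, the 39-cycle.
spec(A) ≈ [2.0, 1.974, 1.897, 1.771, 1.599, 1.385, 1.136, 0.857, 0.556, 0.241, -0.081, -0.4, -0.709, -1.0, -1.265, -1.497, -1.69, -1.84, -1.942, -1.994] (distinct, 3 d.p.).
ϑ = −N·λ_min/(λ_max−λ_min) = −39·(-2*cos(pi/39))/(2−(-2*cos(pi/39))) = 39*cos(pi/39)/(cos(pi/39) + 1).
Numerically 19.4683.
Check 19 ≤ 39*cos(pi/39)/(cos(pi/39) + 1) ≤ 20: both strict.

39*cos(pi/39)/(cos(pi/39) + 1)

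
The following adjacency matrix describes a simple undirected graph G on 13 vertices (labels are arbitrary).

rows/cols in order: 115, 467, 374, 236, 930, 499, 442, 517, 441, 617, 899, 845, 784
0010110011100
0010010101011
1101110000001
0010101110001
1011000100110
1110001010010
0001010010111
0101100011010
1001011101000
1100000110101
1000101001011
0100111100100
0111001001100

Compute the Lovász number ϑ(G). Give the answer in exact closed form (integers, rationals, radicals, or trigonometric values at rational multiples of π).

N(442) = {236, 499, 441, 899, 845, 784}, |N(442)| = 6.
N(517) = {467, 236, 930, 441, 617, 845}, |N(517)| = 6.
deg(467) = 6; N(467) = {374, 499, 517, 617, 845, 784}.
Vertex 899 has 6 neighbors: 115, 930, 442, 617, 845, 784.
6-regular, N=13; Paley(13): SR with (k,λ,μ)=(6,2,3).
spec(A) ≈ [6.0, 1.3028, -2.3028] (distinct, 4 d.p.).
λ_max=6, λ_min=-sqrt(13)/2 - 1/2; ϑ = −13·λ_min/(λ_max−λ_min) = sqrt(13).
Numerically 3.605551275.

sqrt(13)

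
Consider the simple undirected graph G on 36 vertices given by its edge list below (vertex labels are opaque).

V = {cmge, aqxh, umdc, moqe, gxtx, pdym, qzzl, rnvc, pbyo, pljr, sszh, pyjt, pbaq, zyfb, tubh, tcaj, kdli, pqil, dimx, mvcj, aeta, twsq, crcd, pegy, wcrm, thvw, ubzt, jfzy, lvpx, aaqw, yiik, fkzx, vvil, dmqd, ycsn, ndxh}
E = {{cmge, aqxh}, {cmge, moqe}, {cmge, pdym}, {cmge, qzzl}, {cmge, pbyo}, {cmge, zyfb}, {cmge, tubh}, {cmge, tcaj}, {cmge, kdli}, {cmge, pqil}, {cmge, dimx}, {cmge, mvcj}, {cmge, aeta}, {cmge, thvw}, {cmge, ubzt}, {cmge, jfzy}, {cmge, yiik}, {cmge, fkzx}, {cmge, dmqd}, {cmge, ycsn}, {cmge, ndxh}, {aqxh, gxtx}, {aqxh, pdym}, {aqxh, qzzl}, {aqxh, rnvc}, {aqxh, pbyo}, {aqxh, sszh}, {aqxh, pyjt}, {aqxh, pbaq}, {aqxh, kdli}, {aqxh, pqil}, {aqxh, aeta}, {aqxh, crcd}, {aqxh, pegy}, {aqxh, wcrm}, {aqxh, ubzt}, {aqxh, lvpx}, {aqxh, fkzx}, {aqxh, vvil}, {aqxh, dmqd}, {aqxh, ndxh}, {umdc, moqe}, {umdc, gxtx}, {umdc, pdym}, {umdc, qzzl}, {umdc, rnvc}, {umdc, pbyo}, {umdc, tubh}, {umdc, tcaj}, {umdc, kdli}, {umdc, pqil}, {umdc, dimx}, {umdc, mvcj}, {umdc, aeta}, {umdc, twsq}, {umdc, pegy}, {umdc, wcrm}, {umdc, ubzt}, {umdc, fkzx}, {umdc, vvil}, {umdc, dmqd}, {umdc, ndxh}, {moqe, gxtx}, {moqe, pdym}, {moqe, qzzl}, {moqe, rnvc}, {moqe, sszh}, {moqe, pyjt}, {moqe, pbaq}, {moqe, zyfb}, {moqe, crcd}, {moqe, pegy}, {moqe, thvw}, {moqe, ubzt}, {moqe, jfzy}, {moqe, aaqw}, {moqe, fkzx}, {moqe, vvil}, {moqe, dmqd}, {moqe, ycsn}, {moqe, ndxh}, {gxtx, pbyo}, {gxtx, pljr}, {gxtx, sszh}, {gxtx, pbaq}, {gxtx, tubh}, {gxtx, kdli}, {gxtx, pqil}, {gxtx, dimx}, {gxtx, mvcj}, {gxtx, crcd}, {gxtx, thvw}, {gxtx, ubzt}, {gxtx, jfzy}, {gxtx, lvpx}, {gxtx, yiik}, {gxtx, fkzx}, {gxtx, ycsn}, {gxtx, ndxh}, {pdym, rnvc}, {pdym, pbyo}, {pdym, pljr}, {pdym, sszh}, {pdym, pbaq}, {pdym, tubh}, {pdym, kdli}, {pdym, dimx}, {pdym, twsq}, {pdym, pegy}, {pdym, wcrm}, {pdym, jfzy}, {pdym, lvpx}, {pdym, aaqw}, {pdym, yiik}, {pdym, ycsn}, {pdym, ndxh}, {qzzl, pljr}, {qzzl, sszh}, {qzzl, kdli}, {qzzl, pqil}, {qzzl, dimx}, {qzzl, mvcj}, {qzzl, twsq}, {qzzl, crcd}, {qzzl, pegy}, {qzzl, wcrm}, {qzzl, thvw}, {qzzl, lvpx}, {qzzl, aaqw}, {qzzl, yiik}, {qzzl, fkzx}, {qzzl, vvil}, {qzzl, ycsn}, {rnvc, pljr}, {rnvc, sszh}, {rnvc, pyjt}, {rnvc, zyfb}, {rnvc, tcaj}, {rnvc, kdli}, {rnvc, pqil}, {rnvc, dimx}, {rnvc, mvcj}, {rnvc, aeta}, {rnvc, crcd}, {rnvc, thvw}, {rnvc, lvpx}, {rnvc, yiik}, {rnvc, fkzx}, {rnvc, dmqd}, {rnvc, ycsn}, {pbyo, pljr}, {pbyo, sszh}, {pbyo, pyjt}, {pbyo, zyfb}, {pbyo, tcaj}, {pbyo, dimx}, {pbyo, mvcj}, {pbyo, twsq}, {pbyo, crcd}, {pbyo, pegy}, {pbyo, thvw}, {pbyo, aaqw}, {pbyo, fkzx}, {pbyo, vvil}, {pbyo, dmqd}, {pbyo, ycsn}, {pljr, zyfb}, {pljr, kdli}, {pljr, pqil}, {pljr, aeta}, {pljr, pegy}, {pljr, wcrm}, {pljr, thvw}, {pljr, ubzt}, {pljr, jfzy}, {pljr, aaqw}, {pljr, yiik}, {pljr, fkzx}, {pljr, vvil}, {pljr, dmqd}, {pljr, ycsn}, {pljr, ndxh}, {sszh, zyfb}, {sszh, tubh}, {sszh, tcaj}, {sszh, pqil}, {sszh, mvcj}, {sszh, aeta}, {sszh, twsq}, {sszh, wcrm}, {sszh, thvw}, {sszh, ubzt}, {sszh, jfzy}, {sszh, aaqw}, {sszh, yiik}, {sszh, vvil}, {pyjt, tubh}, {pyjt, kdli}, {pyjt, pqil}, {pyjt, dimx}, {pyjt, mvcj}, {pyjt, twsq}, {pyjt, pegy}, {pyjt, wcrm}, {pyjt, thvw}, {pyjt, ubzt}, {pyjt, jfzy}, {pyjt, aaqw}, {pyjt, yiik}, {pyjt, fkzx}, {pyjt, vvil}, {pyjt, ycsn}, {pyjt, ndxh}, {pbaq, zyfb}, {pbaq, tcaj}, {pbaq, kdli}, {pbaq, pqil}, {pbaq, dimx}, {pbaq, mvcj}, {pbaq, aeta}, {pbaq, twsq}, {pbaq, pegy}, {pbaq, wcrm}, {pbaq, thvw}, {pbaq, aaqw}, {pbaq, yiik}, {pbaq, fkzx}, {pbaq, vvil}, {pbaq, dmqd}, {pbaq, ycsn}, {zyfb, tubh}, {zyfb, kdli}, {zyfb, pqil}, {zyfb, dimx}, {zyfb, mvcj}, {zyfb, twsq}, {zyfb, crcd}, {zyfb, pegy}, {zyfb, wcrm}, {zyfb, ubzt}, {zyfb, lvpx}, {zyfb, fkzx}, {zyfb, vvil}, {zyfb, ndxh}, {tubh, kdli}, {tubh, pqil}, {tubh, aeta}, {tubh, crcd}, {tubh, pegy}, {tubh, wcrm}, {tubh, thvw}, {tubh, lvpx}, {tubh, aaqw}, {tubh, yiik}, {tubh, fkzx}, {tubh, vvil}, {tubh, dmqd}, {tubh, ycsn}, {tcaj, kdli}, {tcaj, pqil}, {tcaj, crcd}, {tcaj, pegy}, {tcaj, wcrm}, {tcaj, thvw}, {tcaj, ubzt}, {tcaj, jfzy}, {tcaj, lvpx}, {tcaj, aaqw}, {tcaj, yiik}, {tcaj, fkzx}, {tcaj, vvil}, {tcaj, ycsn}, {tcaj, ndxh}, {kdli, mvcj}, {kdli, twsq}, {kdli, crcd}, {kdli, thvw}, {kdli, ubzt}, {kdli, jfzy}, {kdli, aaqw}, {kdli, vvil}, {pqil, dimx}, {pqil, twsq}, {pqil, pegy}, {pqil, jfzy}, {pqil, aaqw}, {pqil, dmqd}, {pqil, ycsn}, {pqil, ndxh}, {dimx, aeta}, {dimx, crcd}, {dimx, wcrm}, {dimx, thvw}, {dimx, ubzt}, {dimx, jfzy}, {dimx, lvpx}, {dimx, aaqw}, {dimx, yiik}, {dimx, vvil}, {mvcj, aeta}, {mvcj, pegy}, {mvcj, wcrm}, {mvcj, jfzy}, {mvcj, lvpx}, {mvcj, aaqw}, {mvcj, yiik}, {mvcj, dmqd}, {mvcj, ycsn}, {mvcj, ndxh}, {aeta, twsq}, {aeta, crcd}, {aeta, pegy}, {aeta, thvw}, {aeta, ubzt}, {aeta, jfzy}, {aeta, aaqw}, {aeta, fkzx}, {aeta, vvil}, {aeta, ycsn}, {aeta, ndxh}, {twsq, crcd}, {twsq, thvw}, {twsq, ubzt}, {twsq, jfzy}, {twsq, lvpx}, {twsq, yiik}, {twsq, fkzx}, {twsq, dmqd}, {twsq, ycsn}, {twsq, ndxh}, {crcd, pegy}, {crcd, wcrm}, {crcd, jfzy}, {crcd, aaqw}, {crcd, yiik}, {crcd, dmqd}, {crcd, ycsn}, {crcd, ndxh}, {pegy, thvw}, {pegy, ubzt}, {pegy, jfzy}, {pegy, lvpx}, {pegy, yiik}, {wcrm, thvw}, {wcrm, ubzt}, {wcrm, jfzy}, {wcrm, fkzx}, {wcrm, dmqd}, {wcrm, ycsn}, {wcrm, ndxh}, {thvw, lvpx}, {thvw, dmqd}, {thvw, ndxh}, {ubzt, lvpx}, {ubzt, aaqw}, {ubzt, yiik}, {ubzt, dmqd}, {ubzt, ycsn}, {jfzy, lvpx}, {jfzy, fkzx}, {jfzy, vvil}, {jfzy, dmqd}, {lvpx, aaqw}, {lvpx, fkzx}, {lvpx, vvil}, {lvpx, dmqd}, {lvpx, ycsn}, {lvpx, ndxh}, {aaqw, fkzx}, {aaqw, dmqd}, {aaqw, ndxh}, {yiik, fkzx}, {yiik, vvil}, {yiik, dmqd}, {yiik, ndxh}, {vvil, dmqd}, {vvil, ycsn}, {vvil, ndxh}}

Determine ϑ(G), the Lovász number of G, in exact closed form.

Vertex pbaq has 21 neighbors: aqxh, moqe, gxtx, pdym, zyfb, tcaj, kdli, pqil, dimx, mvcj, aeta, twsq, pegy, wcrm, thvw, aaqw, yiik, fkzx, vvil, dmqd, ycsn.
deg(wcrm) = 21; N(wcrm) = {aqxh, umdc, pdym, qzzl, pljr, sszh, pyjt, pbaq, zyfb, tubh, tcaj, dimx, mvcj, crcd, thvw, ubzt, jfzy, fkzx, dmqd, ycsn, ndxh}.
N(umdc) = {moqe, gxtx, pdym, qzzl, rnvc, pbyo, tubh, tcaj, kdli, pqil, dimx, mvcj, aeta, twsq, pegy, wcrm, ubzt, fkzx, vvil, dmqd, ndxh}, |N(umdc)| = 21.
Vertex tubh has 21 neighbors: cmge, umdc, gxtx, pdym, sszh, pyjt, zyfb, kdli, pqil, aeta, crcd, pegy, wcrm, thvw, lvpx, aaqw, yiik, fkzx, vvil, dmqd, ycsn.
G on 36 vertices is 21-regular; this is K(9,2), the Kneser graph.
The 3 distinct eigenvalues: [21.0, 1.0, -6.0].
λ_max=21, λ_min=-6; ϑ = −36·λ_min/(λ_max−λ_min) = 8.
Numerically 8.00000.

8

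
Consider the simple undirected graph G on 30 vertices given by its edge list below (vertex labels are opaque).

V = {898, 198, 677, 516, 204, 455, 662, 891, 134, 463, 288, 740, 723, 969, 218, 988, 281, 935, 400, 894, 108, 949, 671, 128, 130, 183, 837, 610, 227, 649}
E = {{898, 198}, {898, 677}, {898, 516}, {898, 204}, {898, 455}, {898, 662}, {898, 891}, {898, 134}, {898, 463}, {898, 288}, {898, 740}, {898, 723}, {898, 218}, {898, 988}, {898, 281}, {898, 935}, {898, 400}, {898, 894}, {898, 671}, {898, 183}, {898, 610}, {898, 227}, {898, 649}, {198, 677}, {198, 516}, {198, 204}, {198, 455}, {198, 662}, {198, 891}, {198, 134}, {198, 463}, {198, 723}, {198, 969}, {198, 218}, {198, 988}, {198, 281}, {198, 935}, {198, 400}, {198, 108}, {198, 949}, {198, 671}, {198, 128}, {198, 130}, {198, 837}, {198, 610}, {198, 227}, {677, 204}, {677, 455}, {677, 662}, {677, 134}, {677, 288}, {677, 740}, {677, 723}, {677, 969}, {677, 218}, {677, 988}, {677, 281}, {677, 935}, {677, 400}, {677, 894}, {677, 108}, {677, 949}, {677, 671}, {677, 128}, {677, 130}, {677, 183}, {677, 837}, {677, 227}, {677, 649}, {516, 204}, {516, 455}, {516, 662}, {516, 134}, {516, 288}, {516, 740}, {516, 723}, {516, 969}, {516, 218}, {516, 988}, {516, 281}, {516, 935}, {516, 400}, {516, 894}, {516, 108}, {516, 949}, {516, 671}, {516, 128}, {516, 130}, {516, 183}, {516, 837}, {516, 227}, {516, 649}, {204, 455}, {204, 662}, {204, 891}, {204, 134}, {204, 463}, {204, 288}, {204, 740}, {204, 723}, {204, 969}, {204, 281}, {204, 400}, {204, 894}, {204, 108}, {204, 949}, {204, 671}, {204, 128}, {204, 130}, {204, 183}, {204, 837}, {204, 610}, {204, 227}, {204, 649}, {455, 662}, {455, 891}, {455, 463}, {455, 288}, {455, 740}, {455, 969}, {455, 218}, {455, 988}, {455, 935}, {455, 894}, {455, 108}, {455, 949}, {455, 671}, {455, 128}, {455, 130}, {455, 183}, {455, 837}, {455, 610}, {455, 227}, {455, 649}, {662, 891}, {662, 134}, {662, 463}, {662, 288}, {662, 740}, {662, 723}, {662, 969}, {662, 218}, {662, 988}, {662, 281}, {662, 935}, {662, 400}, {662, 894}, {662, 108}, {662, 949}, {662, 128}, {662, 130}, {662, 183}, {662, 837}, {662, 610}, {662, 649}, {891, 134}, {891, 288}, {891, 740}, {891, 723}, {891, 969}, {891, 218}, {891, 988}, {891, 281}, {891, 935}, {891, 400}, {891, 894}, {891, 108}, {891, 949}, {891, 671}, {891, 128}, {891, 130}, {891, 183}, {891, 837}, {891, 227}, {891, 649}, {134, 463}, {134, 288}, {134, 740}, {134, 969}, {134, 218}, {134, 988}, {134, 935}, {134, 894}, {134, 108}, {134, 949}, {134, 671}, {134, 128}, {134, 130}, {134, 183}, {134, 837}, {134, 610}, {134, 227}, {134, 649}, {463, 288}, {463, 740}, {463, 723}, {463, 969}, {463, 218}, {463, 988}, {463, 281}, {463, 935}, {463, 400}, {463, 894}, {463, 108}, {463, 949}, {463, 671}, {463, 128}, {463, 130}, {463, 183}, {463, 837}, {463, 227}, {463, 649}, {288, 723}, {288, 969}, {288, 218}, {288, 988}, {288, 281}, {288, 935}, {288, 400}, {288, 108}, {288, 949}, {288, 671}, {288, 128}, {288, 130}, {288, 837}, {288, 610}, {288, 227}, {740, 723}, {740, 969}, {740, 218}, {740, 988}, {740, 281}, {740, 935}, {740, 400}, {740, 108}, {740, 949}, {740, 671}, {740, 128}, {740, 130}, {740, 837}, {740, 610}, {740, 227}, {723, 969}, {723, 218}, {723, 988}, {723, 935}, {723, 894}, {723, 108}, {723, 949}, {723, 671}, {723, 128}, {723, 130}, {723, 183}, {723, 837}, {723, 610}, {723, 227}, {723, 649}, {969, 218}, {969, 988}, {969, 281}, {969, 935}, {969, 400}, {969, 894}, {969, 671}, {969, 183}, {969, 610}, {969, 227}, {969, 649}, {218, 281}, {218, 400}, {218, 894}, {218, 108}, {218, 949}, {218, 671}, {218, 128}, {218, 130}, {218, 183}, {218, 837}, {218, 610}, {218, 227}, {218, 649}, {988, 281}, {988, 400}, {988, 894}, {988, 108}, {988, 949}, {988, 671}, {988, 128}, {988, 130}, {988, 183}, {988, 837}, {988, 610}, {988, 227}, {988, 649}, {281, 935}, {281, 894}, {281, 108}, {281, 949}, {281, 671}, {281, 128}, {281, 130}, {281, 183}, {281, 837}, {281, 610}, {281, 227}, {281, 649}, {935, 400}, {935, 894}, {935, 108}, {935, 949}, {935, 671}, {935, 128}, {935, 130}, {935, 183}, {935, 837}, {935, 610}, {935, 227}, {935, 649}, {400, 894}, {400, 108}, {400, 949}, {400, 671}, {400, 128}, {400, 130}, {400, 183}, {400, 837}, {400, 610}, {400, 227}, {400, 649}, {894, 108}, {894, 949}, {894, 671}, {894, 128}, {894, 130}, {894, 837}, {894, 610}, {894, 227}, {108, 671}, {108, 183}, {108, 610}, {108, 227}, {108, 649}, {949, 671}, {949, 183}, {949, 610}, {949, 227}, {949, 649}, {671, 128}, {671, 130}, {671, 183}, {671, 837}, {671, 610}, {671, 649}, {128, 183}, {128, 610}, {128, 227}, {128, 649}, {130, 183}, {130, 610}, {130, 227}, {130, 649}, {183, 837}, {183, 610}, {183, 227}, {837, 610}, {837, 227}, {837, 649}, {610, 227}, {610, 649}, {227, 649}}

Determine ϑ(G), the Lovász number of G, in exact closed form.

7

Vertex 949 has 23 neighbors: 198, 677, 516, 204, 455, 662, 891, 134, 463, 288, 740, 723, 218, 988, 281, 935, 400, 894, 671, 183, 610, 227, 649.
deg(400) = 25; N(400) = {898, 198, 677, 516, 204, 662, 891, 463, 288, 740, 969, 218, 988, 935, 894, 108, 949, 671, 128, 130, 183, 837, 610, 227, 649}.
Vertex 198 has 24 neighbors: 898, 677, 516, 204, 455, 662, 891, 134, 463, 723, 969, 218, 988, 281, 935, 400, 108, 949, 671, 128, 130, 837, 610, 227.
N(662) = {898, 198, 677, 516, 204, 455, 891, 134, 463, 288, 740, 723, 969, 218, 988, 281, 935, 400, 894, 108, 949, 128, 130, 183, 837, 610, 649}, |N(662)| = 27.
6 parts of sizes [7, 6, 5, 5, 4, 3]; α(G) = 7 = ϑ (perfect).
Numerically 7.00000.
α=7, χ(Ḡ)=7; ϑ=7 lies between (collapsed).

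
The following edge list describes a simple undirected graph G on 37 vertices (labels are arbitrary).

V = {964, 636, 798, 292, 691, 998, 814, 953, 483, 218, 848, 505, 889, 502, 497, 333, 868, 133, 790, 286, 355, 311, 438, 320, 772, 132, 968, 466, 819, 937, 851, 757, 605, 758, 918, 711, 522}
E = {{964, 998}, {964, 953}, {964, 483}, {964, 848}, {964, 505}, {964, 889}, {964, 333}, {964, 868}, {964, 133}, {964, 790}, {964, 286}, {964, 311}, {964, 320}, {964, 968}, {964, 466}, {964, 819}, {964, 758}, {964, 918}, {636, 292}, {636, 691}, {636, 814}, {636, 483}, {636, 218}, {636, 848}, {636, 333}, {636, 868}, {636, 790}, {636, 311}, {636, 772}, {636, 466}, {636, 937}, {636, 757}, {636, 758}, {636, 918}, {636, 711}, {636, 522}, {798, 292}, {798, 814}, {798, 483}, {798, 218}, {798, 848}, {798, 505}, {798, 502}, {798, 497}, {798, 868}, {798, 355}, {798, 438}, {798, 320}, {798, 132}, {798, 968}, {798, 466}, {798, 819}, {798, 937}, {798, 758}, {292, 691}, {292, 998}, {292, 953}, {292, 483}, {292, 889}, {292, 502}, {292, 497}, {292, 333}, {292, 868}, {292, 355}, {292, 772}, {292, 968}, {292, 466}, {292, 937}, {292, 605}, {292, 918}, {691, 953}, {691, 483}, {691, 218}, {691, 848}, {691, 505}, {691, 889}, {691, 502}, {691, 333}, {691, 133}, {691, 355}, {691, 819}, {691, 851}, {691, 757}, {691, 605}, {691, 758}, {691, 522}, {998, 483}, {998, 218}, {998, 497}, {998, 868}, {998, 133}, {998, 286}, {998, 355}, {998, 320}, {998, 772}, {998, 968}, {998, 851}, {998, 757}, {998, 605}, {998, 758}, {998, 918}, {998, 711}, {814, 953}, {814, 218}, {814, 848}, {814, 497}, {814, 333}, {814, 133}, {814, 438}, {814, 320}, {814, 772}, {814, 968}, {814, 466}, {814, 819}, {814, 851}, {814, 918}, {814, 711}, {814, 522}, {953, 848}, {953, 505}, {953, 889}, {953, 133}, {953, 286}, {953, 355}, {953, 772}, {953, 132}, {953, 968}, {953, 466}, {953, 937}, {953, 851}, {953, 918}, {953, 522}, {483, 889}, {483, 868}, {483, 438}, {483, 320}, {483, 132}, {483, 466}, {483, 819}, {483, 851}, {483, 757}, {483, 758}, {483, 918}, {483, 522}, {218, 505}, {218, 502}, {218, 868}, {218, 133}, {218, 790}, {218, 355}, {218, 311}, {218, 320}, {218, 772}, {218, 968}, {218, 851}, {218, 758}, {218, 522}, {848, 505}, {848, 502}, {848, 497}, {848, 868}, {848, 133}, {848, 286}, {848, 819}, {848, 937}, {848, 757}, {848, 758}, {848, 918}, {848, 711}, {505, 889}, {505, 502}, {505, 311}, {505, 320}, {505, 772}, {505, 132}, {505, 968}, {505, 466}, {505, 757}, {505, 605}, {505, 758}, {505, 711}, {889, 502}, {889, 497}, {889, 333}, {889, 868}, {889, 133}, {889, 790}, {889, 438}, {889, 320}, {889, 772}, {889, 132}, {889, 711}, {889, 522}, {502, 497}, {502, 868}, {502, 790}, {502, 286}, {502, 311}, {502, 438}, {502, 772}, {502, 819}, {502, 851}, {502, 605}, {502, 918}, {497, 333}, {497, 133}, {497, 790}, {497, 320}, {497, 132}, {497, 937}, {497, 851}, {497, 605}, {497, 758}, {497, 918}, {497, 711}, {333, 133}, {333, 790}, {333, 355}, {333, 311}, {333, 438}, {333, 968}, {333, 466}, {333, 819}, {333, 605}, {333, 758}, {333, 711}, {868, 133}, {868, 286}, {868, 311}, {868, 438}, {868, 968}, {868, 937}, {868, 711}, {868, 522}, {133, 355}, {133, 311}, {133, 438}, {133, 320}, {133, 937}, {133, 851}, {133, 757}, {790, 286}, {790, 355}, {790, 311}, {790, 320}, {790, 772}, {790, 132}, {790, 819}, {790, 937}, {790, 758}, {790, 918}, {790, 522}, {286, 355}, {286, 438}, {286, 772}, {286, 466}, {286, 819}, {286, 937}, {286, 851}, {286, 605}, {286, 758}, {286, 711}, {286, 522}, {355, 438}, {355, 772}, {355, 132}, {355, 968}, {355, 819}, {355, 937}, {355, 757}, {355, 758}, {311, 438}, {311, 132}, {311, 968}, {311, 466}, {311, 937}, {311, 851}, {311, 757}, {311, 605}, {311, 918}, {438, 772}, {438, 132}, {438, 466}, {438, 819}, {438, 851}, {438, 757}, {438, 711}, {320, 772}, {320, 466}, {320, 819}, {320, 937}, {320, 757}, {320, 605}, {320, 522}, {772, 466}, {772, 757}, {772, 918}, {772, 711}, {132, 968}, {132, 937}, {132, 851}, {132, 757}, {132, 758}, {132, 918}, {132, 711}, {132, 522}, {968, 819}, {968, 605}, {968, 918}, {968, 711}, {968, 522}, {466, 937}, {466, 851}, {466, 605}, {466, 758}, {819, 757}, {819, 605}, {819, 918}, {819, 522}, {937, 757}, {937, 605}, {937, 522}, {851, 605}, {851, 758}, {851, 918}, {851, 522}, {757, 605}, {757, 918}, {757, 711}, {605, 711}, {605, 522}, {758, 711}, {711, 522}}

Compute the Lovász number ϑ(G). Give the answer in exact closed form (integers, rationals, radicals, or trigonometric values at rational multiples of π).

N(819) = {964, 798, 691, 814, 483, 848, 502, 333, 790, 286, 355, 438, 320, 968, 757, 605, 918, 522}, |N(819)| = 18.
deg(218) = 18; N(218) = {636, 798, 691, 998, 814, 505, 502, 868, 133, 790, 355, 311, 320, 772, 968, 851, 758, 522}.
deg(998) = 18; N(998) = {964, 292, 483, 218, 497, 868, 133, 286, 355, 320, 772, 968, 851, 757, 605, 758, 918, 711}.
N(758) = {964, 636, 798, 691, 998, 483, 218, 848, 505, 497, 333, 790, 286, 355, 132, 466, 851, 711}, |N(758)| = 18.
37-vertex 18-regular graph: strongly regular (37,18,8,9).
The 3 distinct eigenvalues: [18.0, 2.541381, -3.541381].
ϑ = −N·λ_min/(λ_max−λ_min) = −37·(-sqrt(37)/2 - 1/2)/(18−(-sqrt(37)/2 - 1/2)) = sqrt(37).
Numerically 6.0828.

sqrt(37)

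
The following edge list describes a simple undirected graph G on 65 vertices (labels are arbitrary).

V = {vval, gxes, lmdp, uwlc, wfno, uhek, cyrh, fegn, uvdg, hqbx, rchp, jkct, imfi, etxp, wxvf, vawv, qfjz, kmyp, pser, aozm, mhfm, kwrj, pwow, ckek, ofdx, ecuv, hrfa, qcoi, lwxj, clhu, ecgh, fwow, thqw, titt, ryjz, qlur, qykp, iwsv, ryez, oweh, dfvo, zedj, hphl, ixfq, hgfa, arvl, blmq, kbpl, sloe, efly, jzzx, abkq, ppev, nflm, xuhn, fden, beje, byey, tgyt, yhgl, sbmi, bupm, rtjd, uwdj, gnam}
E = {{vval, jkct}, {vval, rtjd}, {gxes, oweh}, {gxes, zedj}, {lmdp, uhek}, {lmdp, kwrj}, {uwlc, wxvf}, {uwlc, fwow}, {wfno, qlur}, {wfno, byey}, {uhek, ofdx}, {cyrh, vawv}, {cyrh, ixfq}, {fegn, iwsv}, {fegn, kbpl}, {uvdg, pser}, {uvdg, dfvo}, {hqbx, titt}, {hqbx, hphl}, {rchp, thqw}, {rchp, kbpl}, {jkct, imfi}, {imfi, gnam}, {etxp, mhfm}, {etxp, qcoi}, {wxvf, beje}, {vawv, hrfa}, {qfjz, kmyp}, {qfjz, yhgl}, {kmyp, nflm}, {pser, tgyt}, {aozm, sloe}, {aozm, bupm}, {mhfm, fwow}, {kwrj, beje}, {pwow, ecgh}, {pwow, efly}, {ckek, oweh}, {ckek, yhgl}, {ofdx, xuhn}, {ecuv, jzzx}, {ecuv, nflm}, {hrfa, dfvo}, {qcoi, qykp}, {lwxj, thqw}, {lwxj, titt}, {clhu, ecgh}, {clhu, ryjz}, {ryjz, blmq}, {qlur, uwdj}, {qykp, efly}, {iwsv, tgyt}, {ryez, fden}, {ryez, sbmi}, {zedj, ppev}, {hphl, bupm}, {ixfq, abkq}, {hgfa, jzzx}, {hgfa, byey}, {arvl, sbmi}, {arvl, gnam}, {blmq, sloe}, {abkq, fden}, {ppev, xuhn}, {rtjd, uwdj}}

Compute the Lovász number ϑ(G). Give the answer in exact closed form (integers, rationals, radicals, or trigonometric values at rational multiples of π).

deg(nflm) = 2; N(nflm) = {kmyp, ecuv}.
Vertex qcoi has 2 neighbors: etxp, qykp.
N(kwrj) = {lmdp, beje}, |N(kwrj)| = 2.
deg(etxp) = 2; N(etxp) = {mhfm, qcoi}.
2-regular, N=65; this is C_{65}, the 65-cycle.
A has 33 distinct eigenvalues ≈ [2.0, 1.99066, 1.96274, 1.91649, 1.85235, 1.77091, 1.67294, 1.55935, 1.4312, 1.28968, 1.13613, 0.97197, 0.79873, 0.61803, 0.43157, 0.24107, 0.04833, -0.14487, -0.33671, -0.52541, -0.70921, -0.88638, -1.05528, -1.21433, -1.36203, -1.49702, -1.61803, -1.72394, -1.81375, -1.88662, -1.94188, -1.97901, -1.99766].
Lovász (edge-transitive): ϑ = −65·(-2*cos(pi/65))/((2)−(-2*cos(pi/65))) = 65*cos(pi/65)/(cos(pi/65) + 1).
ϑ(G) ≈ 32.48101.
32 ≤ 65*cos(pi/65)/(cos(pi/65) + 1) ≤ 33: both strict.

65*cos(pi/65)/(cos(pi/65) + 1)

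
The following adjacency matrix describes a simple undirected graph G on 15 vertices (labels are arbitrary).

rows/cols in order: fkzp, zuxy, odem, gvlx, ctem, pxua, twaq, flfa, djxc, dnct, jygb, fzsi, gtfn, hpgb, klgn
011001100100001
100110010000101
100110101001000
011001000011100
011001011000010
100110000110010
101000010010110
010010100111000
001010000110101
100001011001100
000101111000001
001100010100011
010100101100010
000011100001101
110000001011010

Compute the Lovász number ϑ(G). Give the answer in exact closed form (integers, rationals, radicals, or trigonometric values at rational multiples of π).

5

deg(hpgb) = 6; N(hpgb) = {ctem, pxua, twaq, fzsi, gtfn, klgn}.
Vertex twaq has 6 neighbors: fkzp, odem, flfa, jygb, gtfn, hpgb.
N(flfa) = {zuxy, ctem, twaq, dnct, jygb, fzsi}, |N(flfa)| = 6.
N(gtfn) = {zuxy, gvlx, twaq, djxc, dnct, hpgb}, |N(gtfn)| = 6.
G on 15 vertices is 6-regular; this is K(6,2), the Kneser graph.
Distinct eigenvalues (to 6 d.p.): [6.0, 1.0, -3.0].
With N=15: ϑ(G) = 15·(-1*(-3))/(6−(-3)) = 5.
≈ 5.0000 (to 4 d.p.).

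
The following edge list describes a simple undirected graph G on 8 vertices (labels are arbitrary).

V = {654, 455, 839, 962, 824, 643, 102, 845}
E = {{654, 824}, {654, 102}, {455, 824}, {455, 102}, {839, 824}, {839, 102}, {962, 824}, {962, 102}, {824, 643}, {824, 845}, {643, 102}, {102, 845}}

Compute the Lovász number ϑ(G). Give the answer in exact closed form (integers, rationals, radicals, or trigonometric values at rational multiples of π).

deg(654) = 2; N(654) = {824, 102}.
N(962) = {824, 102}, |N(962)| = 2.
N(102) = {654, 455, 839, 962, 643, 845}, |N(102)| = 6.
deg(455) = 2; N(455) = {824, 102}.
G = K_{6,2}: α = 6 = χ(Ḡ), so ϑ = 6.
≈ 6.00000 (to 5 d.p.).
α=6, χ(Ḡ)=6; ϑ=6 lies between (collapsed).

6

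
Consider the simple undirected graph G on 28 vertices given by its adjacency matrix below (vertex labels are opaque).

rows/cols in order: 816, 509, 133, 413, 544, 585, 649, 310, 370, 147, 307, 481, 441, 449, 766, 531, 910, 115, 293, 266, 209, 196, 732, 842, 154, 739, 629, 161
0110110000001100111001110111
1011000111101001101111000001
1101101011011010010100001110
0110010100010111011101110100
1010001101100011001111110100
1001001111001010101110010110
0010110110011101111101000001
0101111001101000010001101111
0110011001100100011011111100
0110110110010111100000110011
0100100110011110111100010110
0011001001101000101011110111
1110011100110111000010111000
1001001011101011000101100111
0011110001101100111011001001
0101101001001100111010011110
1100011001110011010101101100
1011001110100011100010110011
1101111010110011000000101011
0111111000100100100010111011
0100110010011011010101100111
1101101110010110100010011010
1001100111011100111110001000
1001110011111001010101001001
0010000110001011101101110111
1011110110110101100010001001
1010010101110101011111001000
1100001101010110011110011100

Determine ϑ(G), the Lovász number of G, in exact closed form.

N(531) = {509, 413, 544, 649, 147, 441, 449, 910, 115, 293, 209, 842, 154, 739, 629}, |N(531)| = 15.
Vertex 739 has 15 neighbors: 816, 133, 413, 544, 585, 310, 370, 307, 481, 449, 531, 910, 209, 154, 161.
Vertex 441 has 15 neighbors: 816, 509, 133, 585, 649, 310, 307, 481, 449, 766, 531, 209, 732, 842, 154.
Vertex 481 has 15 neighbors: 133, 413, 649, 147, 307, 441, 910, 293, 209, 196, 732, 842, 739, 629, 161.
15-regular, N=28; Kneser-type, 2-subsets of [8].
A has 3 distinct eigenvalues ≈ [15.0, 1.0, -5.0].
With N=28: ϑ(G) = 28·(-1*(-5))/(15−(-5)) = 7.
= 7.000000000… (decimal).

7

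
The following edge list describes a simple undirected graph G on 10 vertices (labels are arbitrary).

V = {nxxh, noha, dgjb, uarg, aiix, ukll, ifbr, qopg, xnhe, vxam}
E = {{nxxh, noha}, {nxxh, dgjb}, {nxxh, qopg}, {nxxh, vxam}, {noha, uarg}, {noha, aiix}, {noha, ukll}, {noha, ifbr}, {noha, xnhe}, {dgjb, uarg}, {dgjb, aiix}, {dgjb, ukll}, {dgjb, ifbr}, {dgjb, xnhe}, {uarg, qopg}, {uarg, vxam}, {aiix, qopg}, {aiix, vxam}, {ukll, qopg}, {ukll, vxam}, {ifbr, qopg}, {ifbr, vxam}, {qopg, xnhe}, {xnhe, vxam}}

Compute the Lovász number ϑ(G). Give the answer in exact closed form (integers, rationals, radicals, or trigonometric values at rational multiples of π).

6

N(ukll) = {noha, dgjb, qopg, vxam}, |N(ukll)| = 4.
Vertex aiix has 4 neighbors: noha, dgjb, qopg, vxam.
Vertex qopg has 6 neighbors: nxxh, uarg, aiix, ukll, ifbr, xnhe.
deg(nxxh) = 4; N(nxxh) = {noha, dgjb, qopg, vxam}.
Complete 2-partite, parts [6, 4]: perfect, ϑ = α = 6.
ϑ(G) ≈ 6.000000.
Lovász sandwich 6 ≤ 6 ≤ 6: collapsed.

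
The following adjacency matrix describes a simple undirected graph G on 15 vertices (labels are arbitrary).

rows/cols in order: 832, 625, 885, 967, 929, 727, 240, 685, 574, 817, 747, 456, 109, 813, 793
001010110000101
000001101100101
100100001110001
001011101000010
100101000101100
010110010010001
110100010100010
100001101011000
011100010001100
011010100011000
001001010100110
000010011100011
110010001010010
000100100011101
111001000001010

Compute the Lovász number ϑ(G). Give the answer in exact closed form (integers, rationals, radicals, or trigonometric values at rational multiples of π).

5

N(685) = {832, 727, 240, 574, 747, 456}, |N(685)| = 6.
deg(574) = 6; N(574) = {625, 885, 967, 685, 456, 109}.
deg(813) = 6; N(813) = {967, 240, 747, 456, 109, 793}.
N(727) = {625, 967, 929, 685, 747, 793}, |N(727)| = 6.
Regular of degree 6 on 15 vertices: Kneser K(6,2) on C(6,2)=15 vertices.
spec(A) ≈ [6.0, 1.0, -3.0] (distinct, 3 d.p.).
λ_max=6, λ_min=-3; ϑ = −15·λ_min/(λ_max−λ_min) = 5.
= 5.000000000… (decimal).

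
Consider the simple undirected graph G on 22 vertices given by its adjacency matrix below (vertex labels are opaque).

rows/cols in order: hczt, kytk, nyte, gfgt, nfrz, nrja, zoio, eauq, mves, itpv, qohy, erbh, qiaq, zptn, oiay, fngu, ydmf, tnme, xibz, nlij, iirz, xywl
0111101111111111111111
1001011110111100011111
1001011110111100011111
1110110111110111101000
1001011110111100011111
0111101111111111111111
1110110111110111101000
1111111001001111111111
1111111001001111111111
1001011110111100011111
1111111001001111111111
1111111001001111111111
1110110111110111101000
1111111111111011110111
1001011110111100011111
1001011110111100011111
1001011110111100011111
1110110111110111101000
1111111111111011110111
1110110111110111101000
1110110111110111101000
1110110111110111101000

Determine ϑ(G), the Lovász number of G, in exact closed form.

7

deg(qohy) = 18; N(qohy) = {hczt, kytk, nyte, gfgt, nfrz, nrja, zoio, itpv, qiaq, zptn, oiay, fngu, ydmf, tnme, xibz, nlij, iirz, xywl}.
Vertex nlij has 15 neighbors: hczt, kytk, nyte, nfrz, nrja, eauq, mves, itpv, qohy, erbh, zptn, oiay, fngu, ydmf, xibz.
deg(nrja) = 20; N(nrja) = {kytk, nyte, gfgt, nfrz, zoio, eauq, mves, itpv, qohy, erbh, qiaq, zptn, oiay, fngu, ydmf, tnme, xibz, nlij, iirz, xywl}.
Vertex iirz has 15 neighbors: hczt, kytk, nyte, nfrz, nrja, eauq, mves, itpv, qohy, erbh, zptn, oiay, fngu, ydmf, xibz.
Complete 5-partite, parts [7, 7, 4, 2, 2]: perfect, ϑ = α = 7.
= 7.000000… (decimal).
Sandwich: α(G)=7 ≤ ϑ(G)=7 ≤ χ(Ḡ)=7 (collapsed).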